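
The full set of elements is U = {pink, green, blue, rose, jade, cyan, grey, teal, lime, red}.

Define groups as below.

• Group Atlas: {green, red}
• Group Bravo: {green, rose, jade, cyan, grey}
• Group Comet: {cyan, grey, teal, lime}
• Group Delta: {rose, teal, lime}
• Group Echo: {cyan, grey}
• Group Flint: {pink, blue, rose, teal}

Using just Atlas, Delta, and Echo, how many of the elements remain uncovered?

3

Union of Atlas, Delta, Echo = {green, rose, cyan, grey, teal, lime, red}.
Not covered: pink, blue, jade — 3 elements.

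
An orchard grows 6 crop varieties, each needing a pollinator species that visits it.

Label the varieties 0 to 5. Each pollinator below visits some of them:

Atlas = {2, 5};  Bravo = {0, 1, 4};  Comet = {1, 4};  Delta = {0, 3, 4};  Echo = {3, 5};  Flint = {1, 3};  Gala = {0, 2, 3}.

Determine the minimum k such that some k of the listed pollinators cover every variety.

3

Take {Atlas, Comet, Gala}. Their union is {0, 1, 2, 3, 4, 5}, which is all 6 varieties.
No 2 of the 7 pollinators cover everything (all 21 combinations miss at least one variety), so 3 is optimal.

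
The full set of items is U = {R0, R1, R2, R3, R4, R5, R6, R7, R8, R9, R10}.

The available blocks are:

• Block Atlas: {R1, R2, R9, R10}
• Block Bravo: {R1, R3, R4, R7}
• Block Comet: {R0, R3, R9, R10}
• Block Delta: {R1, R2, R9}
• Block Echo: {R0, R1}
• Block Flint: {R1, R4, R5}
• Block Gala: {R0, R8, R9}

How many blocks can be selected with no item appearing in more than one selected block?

Comet, Flint are pairwise disjoint (Comet={R0,R3,R9,R10}; Flint={R1,R4,R5}).
Every remaining block overlaps one of these, and no 3 of the listed blocks are pairwise disjoint, so 2 is the maximum.

2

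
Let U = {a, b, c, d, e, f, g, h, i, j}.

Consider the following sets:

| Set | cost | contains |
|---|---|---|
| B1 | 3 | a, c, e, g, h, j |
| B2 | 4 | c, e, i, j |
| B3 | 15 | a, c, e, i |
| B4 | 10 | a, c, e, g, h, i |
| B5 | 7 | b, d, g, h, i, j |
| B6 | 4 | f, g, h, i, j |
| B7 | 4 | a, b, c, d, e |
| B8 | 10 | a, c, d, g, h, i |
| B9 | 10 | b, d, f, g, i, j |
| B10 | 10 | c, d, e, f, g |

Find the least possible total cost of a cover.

B6, B7 together cover every item (B6 ∪ B7 = {a, b, c, d, e, f, g, h, i, j}); total cost 4 + 4 = 8.
The greedy pick B1, B6, B7 costs 11; no covering selection beats 8.

8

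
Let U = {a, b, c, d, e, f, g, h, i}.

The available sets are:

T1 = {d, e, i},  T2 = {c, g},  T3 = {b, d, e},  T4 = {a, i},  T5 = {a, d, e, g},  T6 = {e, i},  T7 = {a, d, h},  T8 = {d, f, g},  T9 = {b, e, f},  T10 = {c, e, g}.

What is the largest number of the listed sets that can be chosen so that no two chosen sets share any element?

T2, T3, T4 are pairwise disjoint (T2={c,g}; T3={b,d,e}; T4={a,i}).
Every remaining set overlaps one of these, and no 4 of the listed sets are pairwise disjoint, so 3 is the maximum.

3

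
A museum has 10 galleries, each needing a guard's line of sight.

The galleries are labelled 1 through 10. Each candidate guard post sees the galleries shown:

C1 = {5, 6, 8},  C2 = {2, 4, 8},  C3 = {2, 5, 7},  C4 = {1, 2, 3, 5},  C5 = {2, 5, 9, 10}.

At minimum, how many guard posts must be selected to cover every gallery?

5

C1 and C2 and C3 and C4 and C5 together: C1 ∪ C2 ∪ C3 ∪ C4 ∪ C5 = {1, 2, 3, 4, 5, 6, 7, 8, 9, 10} — every gallery is covered.
Only C3 contains 7, so C3 is forced; the remaining 7 galleries need at least 4 more guard posts (each remaining guard post adds at most 2) — so at least 5 guard posts are needed, and 5 is optimal.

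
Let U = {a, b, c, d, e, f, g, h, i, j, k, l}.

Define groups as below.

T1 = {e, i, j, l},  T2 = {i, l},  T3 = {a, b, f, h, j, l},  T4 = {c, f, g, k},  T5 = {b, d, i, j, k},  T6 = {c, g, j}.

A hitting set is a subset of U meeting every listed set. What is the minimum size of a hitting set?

The 3 elements {c, f, i} hit every group.
No choice of 2 elements meets every group, so 3 is the minimum.

3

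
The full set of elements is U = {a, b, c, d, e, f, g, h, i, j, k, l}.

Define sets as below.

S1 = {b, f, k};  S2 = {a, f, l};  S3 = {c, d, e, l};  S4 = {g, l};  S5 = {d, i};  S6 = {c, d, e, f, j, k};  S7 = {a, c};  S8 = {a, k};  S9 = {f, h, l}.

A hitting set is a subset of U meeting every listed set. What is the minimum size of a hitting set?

T = {c, i, k, l} meets every set (each contains at least one member of T), and |T| = 4.
The sets S1, S4, S5, S7 are pairwise disjoint, so any hitting set needs a separate element for each — at least 4. Hence 4 is optimal.

4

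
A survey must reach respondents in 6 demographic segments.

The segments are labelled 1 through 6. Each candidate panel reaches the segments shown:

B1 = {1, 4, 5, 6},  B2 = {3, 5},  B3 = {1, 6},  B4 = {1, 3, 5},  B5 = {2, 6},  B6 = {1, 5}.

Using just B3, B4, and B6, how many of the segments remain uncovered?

2

Union of B3, B4, B6 = {1, 3, 5, 6}.
Not covered: 2, 4 — 2 segments.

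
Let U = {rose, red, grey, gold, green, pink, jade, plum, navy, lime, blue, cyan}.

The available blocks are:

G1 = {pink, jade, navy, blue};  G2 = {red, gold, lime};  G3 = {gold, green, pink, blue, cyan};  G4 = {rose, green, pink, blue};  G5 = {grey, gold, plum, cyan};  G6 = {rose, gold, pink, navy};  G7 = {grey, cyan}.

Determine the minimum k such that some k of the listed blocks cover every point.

Take {G1, G2, G4, G5}. Their union is {rose, red, grey, gold, green, pink, jade, plum, navy, lime, blue, cyan}, which is all 12 points.
Only G2 contains red, so G2 is forced; the remaining 9 points need at least 3 more blocks (each remaining block adds at most 4) — so at least 4 blocks are needed, and 4 is optimal.

4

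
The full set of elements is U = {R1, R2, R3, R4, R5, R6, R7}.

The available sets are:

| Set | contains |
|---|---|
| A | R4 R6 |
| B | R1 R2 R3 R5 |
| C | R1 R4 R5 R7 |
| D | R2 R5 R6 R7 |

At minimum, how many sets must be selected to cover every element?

3

A, B, and D cover everything between them: the union {R1, R2, R3, R4, R5, R6, R7} is all of U.
Only B contains R3, so B is forced; the remaining 3 elements need at least 2 more sets (each remaining set adds at most 2) — so at least 3 sets are needed, and 3 is optimal.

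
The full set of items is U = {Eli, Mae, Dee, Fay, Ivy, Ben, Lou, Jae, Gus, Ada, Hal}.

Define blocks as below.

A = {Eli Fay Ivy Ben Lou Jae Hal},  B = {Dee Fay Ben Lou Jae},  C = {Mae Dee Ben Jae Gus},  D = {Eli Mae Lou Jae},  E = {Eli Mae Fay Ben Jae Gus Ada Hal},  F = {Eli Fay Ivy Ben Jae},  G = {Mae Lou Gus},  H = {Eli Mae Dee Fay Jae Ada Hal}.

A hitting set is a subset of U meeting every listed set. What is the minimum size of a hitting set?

2

Take T = {Mae, Jae}. Each listed block contains at least one of these, so T is a hitting set of size 2.
The blocks F, G are pairwise disjoint, so any hitting set needs a separate item for each — at least 2. Hence 2 is optimal.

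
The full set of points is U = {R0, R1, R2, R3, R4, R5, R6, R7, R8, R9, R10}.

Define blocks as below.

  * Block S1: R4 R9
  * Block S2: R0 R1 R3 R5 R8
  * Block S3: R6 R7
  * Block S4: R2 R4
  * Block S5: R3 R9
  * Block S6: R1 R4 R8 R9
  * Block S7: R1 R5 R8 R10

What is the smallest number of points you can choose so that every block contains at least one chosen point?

4

The 4 points {R1, R3, R4, R7} hit every block.
The blocks S3, S4, S5, S7 are pairwise disjoint, so any hitting set needs a separate point for each — at least 4. Hence 4 is optimal.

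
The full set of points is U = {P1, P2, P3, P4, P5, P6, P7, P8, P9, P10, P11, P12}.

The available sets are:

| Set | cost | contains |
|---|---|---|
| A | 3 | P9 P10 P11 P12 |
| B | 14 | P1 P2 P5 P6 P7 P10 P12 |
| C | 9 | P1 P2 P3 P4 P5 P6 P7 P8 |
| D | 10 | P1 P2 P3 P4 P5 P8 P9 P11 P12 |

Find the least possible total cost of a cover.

12

A, C together cover every point (A ∪ C = {P1, P2, P3, P4, P5, P6, P7, P8, P9, P10, P11, P12}); total cost 3 + 9 = 12.
No covering selection has total cost below 12.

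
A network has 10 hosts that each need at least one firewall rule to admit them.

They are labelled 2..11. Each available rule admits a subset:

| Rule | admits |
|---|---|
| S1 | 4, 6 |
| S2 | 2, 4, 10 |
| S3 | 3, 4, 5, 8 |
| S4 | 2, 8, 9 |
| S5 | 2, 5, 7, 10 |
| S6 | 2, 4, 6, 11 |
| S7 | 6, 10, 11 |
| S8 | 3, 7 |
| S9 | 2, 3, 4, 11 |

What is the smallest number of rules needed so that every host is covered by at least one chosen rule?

Take {S1, S4, S5, S9}. Their union is {2, 3, 4, 5, 6, 7, 8, 9, 10, 11}, which is all 10 hosts.
Only S4 contains 9, so S4 is forced; the remaining 7 hosts need at least 3 more rules (each remaining rule adds at most 3) — so at least 4 rules are needed, and 4 is optimal.

4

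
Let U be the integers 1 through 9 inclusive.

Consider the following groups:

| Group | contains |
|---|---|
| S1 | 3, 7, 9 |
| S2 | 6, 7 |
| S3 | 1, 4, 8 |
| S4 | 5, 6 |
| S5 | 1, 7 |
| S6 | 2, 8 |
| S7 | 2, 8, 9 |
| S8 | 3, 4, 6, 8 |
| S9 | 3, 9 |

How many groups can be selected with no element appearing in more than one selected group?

4

S4, S5, S6, S9 are pairwise disjoint (S4={5,6}; S5={1,7}; S6={2,8}; S9={3,9}).
Every remaining group overlaps one of these, and no 5 of the listed groups are pairwise disjoint, so 4 is the maximum.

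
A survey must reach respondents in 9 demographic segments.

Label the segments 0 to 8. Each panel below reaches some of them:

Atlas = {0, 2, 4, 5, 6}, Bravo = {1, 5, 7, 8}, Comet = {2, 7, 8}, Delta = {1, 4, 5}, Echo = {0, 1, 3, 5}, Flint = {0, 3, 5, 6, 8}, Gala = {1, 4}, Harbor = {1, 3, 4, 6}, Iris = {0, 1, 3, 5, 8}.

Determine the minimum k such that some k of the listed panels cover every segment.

3

Take {Atlas, Comet, Iris}. Their union is {0, 1, 2, 3, 4, 5, 6, 7, 8}, which is all 9 segments.
No 2 of the 9 panels cover everything (all 36 combinations miss at least one segment), so 3 is optimal.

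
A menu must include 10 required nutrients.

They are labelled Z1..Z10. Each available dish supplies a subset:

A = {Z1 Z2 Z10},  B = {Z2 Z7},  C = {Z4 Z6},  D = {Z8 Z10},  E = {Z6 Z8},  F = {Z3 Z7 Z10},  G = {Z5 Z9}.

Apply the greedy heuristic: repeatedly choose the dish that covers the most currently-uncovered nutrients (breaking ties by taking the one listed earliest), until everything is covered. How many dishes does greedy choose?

Greedy: pick A (covers 3 new) → pick C (covers 2 new) → pick F (covers 2 new) → pick G (covers 2 new) → pick D (covers 1 new). Total picks: 5.

5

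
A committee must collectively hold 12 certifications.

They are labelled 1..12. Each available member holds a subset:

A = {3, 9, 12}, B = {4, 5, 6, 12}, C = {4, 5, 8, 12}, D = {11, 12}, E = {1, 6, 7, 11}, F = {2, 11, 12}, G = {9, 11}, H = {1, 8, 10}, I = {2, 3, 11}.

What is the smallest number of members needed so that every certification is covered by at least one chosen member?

Take {C, E, G, H, I}. Their union is {1, 2, 3, 4, 5, 6, 7, 8, 9, 10, 11, 12}, which is all 12 certifications.
No 4 of the 9 members cover everything (all 126 combinations miss at least one certification), so 5 is optimal.

5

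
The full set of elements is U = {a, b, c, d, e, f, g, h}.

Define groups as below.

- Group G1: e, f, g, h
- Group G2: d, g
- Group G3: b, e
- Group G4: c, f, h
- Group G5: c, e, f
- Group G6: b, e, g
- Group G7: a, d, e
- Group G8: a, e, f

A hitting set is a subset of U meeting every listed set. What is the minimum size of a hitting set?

The 3 elements {e, g, h} hit every group.
The groups G2, G3, G4 are pairwise disjoint, so any hitting set needs a separate element for each — at least 3. Hence 3 is optimal.

3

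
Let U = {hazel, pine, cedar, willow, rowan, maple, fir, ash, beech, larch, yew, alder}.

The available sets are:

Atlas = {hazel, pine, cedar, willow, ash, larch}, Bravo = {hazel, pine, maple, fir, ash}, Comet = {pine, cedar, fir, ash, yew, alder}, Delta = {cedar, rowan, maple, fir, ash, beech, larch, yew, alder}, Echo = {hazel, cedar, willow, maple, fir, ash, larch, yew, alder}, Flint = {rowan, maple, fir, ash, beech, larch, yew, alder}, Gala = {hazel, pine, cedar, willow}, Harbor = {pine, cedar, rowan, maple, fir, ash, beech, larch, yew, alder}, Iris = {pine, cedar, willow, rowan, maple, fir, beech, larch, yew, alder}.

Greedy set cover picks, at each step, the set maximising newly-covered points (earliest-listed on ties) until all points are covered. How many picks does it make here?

2

Greedy: pick Harbor (covers 10 new) → pick Atlas (covers 2 new). Total picks: 2.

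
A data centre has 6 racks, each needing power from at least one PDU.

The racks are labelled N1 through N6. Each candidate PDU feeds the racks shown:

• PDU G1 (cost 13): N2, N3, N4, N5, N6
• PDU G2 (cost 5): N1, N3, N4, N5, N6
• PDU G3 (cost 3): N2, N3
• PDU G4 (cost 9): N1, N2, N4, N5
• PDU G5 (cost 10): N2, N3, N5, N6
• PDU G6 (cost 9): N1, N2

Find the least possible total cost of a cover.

G2, G3 together cover every rack (G2 ∪ G3 = {N1, N2, N3, N4, N5, N6}); total cost 5 + 3 = 8.
No covering selection has total cost below 8.

8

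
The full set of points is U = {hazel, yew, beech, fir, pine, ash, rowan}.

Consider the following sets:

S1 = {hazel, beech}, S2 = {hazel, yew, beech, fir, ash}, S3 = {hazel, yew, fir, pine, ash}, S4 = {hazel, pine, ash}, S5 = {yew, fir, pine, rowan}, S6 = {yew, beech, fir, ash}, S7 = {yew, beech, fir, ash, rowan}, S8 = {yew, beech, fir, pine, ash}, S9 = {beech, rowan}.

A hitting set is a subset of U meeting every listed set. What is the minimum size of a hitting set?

The 2 points {beech, pine} hit every set.
The sets S3, S9 are pairwise disjoint, so any hitting set needs a separate point for each — at least 2. Hence 2 is optimal.

2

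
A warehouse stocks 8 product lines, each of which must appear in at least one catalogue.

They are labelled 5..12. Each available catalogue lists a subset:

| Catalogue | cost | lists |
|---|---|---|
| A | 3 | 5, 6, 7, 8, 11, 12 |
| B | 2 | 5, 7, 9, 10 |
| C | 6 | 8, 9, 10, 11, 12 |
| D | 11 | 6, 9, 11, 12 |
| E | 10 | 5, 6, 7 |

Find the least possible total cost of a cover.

A, B together cover every product (A ∪ B = {5, 6, 7, 8, 9, 10, 11, 12}); total cost 3 + 2 = 5.
No covering selection has total cost below 5.

5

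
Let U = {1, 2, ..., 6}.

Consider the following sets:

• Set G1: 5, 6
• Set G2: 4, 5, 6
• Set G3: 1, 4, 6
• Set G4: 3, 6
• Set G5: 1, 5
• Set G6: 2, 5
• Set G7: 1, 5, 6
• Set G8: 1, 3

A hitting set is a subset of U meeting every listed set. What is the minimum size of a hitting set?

H = {1, 5, 6} meets every set (each contains at least one member of H), and |H| = 3.
No choice of 2 points meets every set, so 3 is the minimum.

3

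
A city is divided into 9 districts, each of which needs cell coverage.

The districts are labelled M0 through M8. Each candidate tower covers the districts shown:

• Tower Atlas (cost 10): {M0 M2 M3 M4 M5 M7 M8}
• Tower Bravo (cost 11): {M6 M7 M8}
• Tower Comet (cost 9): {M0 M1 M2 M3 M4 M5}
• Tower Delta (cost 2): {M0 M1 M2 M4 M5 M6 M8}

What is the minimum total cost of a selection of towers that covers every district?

12

Atlas, Delta together cover every district (Atlas ∪ Delta = {M0, M1, M2, M3, M4, M5, M6, M7, M8}); total cost 10 + 2 = 12.
No covering selection has total cost below 12.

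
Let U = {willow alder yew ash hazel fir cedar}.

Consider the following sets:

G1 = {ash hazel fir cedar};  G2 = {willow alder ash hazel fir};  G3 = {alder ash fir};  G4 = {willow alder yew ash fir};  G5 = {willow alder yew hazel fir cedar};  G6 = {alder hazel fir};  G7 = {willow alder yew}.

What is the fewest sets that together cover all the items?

G1 and G7 cover everything between them: the union {willow, alder, yew, ash, hazel, fir, cedar} is all of U.
No single set has all 7 items (the largest, G5, has 6), so 2 is optimal.

2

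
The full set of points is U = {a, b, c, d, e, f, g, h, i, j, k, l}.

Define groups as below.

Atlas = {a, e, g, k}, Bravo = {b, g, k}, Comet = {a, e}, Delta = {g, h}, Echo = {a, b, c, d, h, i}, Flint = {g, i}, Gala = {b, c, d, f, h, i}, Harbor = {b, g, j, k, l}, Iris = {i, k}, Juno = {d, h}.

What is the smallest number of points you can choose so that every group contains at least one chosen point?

T = {d, e, g, k} meets every group (each contains at least one member of T), and |T| = 4.
No choice of 3 points meets every group, so 4 is the minimum.

4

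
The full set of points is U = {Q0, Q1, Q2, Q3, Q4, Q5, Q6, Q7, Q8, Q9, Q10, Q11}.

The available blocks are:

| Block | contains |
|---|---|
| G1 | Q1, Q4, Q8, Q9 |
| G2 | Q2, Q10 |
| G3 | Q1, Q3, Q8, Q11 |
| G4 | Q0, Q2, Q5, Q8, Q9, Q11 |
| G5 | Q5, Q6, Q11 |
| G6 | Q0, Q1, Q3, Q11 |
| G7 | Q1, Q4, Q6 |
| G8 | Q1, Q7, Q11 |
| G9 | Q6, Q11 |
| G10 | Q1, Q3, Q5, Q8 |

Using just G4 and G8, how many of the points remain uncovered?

Union of G4, G8 = {Q0, Q1, Q2, Q5, Q7, Q8, Q9, Q11}.
Not covered: Q3, Q4, Q6, Q10 — 4 points.

4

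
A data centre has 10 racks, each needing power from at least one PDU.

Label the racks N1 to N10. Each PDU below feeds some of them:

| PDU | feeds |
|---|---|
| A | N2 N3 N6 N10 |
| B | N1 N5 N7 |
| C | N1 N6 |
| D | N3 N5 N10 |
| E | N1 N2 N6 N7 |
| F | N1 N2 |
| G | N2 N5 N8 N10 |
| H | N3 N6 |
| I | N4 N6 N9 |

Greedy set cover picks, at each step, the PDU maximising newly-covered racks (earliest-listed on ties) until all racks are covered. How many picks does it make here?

4

Greedy: pick A (covers 4 new) → pick B (covers 3 new) → pick I (covers 2 new) → pick G (covers 1 new). Total picks: 4.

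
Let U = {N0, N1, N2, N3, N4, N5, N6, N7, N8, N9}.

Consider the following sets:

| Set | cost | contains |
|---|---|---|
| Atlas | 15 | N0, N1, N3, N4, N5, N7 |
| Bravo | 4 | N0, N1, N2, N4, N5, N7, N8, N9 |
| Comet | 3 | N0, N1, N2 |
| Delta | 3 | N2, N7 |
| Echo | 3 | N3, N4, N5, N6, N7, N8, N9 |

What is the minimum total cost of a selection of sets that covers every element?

Comet, Echo together cover every element (Comet ∪ Echo = {N0, N1, N2, N3, N4, N5, N6, N7, N8, N9}); total cost 3 + 3 = 6.
No covering selection has total cost below 6.

6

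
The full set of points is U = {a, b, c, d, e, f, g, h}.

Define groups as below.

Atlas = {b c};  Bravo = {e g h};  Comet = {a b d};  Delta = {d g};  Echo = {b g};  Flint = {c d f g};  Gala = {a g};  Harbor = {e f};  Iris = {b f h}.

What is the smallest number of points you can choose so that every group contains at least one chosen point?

The 3 points {b, f, g} hit every group.
The groups Atlas, Delta, Harbor are pairwise disjoint, so any hitting set needs a separate point for each — at least 3. Hence 3 is optimal.

3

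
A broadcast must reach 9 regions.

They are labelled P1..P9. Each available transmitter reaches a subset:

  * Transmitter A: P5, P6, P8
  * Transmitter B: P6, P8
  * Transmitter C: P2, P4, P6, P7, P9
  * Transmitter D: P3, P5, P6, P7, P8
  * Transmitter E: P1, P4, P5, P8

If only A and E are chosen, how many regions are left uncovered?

4

Union of A, E = {P1, P4, P5, P6, P8}.
Not covered: P2, P3, P7, P9 — 4 regions.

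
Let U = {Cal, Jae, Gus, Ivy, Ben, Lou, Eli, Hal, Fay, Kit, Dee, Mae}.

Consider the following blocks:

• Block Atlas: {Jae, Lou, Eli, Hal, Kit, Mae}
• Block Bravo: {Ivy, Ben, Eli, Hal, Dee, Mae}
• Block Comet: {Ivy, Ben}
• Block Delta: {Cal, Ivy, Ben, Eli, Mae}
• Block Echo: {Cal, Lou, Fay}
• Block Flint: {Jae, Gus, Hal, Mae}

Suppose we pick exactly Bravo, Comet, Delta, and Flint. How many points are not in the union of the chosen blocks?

Union of Bravo, Comet, Delta, Flint = {Cal, Jae, Gus, Ivy, Ben, Eli, Hal, Dee, Mae}.
Not covered: Lou, Fay, Kit — 3 points.

3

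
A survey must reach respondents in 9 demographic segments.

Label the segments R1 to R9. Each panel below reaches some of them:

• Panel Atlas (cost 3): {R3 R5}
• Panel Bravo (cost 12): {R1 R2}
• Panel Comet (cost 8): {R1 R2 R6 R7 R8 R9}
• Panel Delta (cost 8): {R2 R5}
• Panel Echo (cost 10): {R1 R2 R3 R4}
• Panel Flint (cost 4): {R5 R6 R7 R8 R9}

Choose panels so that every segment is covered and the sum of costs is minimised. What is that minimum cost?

14

Echo, Flint together cover every segment (Echo ∪ Flint = {R1, R2, R3, R4, R5, R6, R7, R8, R9}); total cost 10 + 4 = 14.
No covering selection has total cost below 14.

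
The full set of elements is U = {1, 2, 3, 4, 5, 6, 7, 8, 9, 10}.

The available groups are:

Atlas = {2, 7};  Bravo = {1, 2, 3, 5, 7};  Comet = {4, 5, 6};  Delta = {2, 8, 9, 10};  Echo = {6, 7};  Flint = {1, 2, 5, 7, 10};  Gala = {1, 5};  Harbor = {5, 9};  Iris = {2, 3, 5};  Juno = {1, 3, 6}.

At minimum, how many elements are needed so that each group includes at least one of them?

3

The 3 elements {2, 5, 6} hit every group.
The groups Atlas, Harbor, Juno are pairwise disjoint, so any hitting set needs a separate element for each — at least 3. Hence 3 is optimal.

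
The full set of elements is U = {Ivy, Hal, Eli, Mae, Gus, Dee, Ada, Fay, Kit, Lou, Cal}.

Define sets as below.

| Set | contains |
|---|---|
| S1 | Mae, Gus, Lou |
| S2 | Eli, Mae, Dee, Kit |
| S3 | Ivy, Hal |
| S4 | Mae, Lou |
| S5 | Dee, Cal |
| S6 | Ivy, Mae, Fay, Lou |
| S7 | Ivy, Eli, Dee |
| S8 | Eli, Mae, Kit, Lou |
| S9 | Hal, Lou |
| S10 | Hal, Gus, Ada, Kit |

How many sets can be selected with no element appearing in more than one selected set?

3

S1, S3, S5 are pairwise disjoint (S1={Mae,Gus,Lou}; S3={Ivy,Hal}; S5={Dee,Cal}).
Every remaining set overlaps one of these, and no 4 of the listed sets are pairwise disjoint, so 3 is the maximum.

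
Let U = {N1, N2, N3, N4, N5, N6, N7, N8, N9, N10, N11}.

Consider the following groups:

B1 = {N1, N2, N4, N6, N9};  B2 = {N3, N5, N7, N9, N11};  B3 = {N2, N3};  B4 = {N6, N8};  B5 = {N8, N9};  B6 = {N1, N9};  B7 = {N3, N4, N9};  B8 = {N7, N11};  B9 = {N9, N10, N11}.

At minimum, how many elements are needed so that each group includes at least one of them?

H = {N2, N6, N9, N11} meets every group (each contains at least one member of H), and |H| = 4.
The groups B3, B4, B6, B8 are pairwise disjoint, so any hitting set needs a separate element for each — at least 4. Hence 4 is optimal.

4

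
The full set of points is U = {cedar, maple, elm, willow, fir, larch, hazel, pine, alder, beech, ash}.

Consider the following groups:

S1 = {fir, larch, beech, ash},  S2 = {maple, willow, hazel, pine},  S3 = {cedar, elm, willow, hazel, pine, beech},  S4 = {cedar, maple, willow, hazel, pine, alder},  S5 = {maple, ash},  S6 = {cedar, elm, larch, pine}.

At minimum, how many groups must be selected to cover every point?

3

Take {S1, S3, S4}. Their union is {cedar, maple, elm, willow, fir, larch, hazel, pine, alder, beech, ash}, which is all 11 points.
Only S1 contains fir, so S1 is forced; the remaining 7 points need at least 2 more groups (each remaining group adds at most 6) — so at least 3 groups are needed, and 3 is optimal.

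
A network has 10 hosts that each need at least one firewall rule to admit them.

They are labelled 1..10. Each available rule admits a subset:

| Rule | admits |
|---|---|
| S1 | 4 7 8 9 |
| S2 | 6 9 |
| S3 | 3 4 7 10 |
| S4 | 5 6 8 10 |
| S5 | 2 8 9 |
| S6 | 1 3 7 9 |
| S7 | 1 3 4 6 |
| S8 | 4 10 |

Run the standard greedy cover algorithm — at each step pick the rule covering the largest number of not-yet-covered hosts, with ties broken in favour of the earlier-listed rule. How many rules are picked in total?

Greedy: pick S1 (covers 4 new) → pick S4 (covers 3 new) → pick S6 (covers 2 new) → pick S5 (covers 1 new). Total picks: 4.

4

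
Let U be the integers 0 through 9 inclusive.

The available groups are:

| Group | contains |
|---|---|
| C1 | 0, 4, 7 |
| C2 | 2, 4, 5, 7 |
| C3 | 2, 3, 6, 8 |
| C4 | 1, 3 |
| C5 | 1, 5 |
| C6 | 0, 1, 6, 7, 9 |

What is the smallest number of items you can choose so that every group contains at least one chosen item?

3

Take H = {1, 4, 8}. Each listed group contains at least one of these, so H is a hitting set of size 3.
The groups C1, C3, C5 are pairwise disjoint, so any hitting set needs a separate item for each — at least 3. Hence 3 is optimal.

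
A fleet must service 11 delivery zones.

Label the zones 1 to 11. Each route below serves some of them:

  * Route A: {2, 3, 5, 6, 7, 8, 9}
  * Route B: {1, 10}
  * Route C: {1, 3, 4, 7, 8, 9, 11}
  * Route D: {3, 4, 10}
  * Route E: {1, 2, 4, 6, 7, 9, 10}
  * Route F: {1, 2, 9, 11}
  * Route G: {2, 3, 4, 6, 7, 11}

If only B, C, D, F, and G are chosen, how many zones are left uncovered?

Union of B, C, D, F, G = {1, 2, 3, 4, 6, 7, 8, 9, 10, 11}.
Not covered: 5 — 1 zone.

1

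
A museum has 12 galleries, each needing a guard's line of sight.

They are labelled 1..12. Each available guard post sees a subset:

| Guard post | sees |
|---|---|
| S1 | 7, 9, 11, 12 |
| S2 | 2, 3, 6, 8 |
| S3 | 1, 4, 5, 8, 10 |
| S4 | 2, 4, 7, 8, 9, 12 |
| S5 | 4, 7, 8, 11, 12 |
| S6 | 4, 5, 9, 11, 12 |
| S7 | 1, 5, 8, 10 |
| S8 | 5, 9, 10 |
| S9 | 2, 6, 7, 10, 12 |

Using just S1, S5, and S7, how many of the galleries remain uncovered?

3

Union of S1, S5, S7 = {1, 4, 5, 7, 8, 9, 10, 11, 12}.
Not covered: 2, 3, 6 — 3 galleries.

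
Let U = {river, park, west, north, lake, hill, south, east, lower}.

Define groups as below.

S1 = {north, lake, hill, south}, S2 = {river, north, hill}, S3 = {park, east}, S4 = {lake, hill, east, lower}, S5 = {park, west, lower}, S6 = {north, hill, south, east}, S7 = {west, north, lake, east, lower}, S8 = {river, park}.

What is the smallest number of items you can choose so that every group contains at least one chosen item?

H = {park, north, hill} meets every group (each contains at least one member of H), and |H| = 3.
No choice of 2 items meets every group, so 3 is the minimum.

3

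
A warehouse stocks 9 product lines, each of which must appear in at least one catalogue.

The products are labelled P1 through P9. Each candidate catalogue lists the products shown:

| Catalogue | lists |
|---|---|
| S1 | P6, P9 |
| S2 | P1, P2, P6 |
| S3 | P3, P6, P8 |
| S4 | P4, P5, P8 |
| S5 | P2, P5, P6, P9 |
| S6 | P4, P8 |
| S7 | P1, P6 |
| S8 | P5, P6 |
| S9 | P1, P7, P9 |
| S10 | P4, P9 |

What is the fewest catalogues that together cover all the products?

S3 and S4 and S5 and S9 together: S3 ∪ S4 ∪ S5 ∪ S9 = {P1, P2, P3, P4, P5, P6, P7, P8, P9} — every product is covered.
No 3 of the 10 catalogues cover everything (all 120 combinations miss at least one product), so 4 is optimal.

4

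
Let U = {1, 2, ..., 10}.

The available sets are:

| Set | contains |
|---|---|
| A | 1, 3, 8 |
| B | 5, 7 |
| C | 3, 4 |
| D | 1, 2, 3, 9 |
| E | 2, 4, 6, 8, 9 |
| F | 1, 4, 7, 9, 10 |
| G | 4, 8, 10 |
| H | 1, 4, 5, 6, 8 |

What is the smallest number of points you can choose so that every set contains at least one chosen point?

T = {3, 4, 7} meets every set (each contains at least one member of T), and |T| = 3.
The sets B, D, G are pairwise disjoint, so any hitting set needs a separate point for each — at least 3. Hence 3 is optimal.

3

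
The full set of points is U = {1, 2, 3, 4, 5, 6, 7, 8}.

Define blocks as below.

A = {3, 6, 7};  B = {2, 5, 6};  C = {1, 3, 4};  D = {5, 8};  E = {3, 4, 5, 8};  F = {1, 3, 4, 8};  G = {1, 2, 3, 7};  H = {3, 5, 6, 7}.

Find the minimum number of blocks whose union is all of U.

E and G and H together: E ∪ G ∪ H = {1, 2, 3, 4, 5, 6, 7, 8} — every point is covered.
No 2 of the 8 blocks cover everything (all 28 combinations miss at least one point), so 3 is optimal.

3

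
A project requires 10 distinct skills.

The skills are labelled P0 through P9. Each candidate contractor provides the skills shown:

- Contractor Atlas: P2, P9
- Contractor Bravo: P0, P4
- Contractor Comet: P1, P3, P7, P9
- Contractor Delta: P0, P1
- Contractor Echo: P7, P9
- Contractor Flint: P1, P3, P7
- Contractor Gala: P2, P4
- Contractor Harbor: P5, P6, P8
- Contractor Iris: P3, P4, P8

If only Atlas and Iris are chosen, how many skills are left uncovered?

5

Union of Atlas, Iris = {P2, P3, P4, P8, P9}.
Not covered: P0, P1, P5, P6, P7 — 5 skills.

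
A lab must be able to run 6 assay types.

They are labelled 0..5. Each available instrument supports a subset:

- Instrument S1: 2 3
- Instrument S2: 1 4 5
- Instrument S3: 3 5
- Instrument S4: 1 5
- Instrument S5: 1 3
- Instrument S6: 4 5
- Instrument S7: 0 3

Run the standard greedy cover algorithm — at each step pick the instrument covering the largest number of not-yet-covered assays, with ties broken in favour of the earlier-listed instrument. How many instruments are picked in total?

Greedy: pick S2 (covers 3 new) → pick S1 (covers 2 new) → pick S7 (covers 1 new). Total picks: 3.

3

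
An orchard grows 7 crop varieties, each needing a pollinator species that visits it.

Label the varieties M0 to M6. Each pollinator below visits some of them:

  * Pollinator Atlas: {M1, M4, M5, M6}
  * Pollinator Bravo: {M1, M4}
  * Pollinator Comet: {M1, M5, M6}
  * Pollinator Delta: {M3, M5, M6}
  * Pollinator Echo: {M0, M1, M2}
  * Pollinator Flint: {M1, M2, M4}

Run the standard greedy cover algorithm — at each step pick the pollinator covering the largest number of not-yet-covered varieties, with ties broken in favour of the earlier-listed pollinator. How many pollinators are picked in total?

3

Greedy: pick Atlas (covers 4 new) → pick Echo (covers 2 new) → pick Delta (covers 1 new). Total picks: 3.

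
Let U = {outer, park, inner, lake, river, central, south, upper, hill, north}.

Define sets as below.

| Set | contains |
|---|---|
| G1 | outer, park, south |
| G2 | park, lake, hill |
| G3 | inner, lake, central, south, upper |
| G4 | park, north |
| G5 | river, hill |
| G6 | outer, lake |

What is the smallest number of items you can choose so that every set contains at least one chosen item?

3

Take H = {park, lake, hill}. Each listed set contains at least one of these, so H is a hitting set of size 3.
The sets G3, G4, G5 are pairwise disjoint, so any hitting set needs a separate item for each — at least 3. Hence 3 is optimal.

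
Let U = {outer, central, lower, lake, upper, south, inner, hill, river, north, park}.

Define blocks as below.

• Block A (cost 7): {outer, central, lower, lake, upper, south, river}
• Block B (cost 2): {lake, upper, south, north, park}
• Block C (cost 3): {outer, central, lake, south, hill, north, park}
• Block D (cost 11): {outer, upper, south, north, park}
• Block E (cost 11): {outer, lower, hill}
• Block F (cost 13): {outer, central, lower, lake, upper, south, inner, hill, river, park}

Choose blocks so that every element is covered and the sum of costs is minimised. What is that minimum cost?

B, F together cover every element (B ∪ F = {outer, central, lower, lake, upper, south, inner, hill, river, north, park}); total cost 2 + 13 = 15.
The greedy pick B, C, A, F costs 25; no covering selection beats 15.

15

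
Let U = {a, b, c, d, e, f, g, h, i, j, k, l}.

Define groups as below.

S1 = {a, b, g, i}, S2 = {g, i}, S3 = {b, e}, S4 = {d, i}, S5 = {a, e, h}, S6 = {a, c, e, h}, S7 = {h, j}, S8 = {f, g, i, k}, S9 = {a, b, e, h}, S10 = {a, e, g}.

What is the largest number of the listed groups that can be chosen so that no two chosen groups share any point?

S4, S7, S10 are pairwise disjoint (S4={d,i}; S7={h,j}; S10={a,e,g}).
Every remaining group overlaps one of these, and no 4 of the listed groups are pairwise disjoint, so 3 is the maximum.

3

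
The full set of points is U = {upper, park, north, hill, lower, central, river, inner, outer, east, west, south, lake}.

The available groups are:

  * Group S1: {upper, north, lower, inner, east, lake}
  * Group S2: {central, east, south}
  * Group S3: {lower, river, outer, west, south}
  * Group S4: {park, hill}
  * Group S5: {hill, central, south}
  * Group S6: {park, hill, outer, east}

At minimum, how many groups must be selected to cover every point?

S1, S2, S3, and S4 cover everything between them: the union {upper, park, north, hill, lower, central, river, inner, outer, east, west, south, lake} is all of U.
No 3 of the 6 groups cover everything (all 20 combinations miss at least one point), so 4 is optimal.

4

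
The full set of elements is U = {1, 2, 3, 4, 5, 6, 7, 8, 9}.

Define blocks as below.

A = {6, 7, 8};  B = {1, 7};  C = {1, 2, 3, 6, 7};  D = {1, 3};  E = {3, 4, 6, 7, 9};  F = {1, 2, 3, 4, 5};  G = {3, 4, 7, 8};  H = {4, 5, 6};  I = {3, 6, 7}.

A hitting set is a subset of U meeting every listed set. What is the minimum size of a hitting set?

Take T = {1, 5, 7}. Each listed block contains at least one of these, so T is a hitting set of size 3.
No choice of 2 elements meets every block, so 3 is the minimum.

3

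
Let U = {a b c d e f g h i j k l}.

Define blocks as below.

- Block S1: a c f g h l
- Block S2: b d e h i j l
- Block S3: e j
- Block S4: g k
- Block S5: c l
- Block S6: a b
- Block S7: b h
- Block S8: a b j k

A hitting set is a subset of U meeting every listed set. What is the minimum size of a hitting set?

4

Take T = {b, j, k, l}. Each listed block contains at least one of these, so T is a hitting set of size 4.
The blocks S3, S4, S5, S6 are pairwise disjoint, so any hitting set needs a separate point for each — at least 4. Hence 4 is optimal.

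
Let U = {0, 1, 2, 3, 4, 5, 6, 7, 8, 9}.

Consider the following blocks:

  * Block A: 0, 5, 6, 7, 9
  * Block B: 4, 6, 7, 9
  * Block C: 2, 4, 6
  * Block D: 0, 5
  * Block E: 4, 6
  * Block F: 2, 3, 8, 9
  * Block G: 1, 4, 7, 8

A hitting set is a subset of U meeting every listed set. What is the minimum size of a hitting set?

3

H = {2, 4, 5} meets every block (each contains at least one member of H), and |H| = 3.
The blocks D, E, F are pairwise disjoint, so any hitting set needs a separate element for each — at least 3. Hence 3 is optimal.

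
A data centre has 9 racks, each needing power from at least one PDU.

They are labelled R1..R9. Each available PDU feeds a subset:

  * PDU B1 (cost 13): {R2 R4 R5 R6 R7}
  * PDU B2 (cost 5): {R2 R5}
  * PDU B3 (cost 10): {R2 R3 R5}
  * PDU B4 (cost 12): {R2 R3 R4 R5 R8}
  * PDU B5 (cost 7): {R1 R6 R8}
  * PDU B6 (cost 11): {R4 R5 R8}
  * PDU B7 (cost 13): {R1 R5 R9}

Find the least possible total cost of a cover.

38

B1, B4, B7 together cover every rack (B1 ∪ B4 ∪ B7 = {R1, R2, R3, R4, R5, R6, R7, R8, R9}); total cost 13 + 12 + 13 = 38.
The greedy pick B5, B2, B4, B1, B7 costs 50; no covering selection beats 38.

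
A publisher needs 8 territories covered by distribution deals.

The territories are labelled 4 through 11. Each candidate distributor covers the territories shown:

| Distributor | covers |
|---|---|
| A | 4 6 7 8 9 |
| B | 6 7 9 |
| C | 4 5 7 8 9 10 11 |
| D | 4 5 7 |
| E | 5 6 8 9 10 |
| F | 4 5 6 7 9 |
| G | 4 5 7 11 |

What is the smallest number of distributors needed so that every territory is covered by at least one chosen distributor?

2

B and C together: B ∪ C = {4, 5, 6, 7, 8, 9, 10, 11} — every territory is covered.
No single distributor has all 8 territories (the largest, C, has 7), so 2 is optimal.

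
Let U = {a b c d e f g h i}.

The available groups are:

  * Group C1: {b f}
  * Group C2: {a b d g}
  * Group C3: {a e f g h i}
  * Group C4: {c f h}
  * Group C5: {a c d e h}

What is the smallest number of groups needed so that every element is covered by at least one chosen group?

3

C2, C3, and C4 cover everything between them: the union {a, b, c, d, e, f, g, h, i} is all of U.
Only C3 contains i, so C3 is forced; the remaining 3 elements need at least 2 more groups (each remaining group adds at most 2) — so at least 3 groups are needed, and 3 is optimal.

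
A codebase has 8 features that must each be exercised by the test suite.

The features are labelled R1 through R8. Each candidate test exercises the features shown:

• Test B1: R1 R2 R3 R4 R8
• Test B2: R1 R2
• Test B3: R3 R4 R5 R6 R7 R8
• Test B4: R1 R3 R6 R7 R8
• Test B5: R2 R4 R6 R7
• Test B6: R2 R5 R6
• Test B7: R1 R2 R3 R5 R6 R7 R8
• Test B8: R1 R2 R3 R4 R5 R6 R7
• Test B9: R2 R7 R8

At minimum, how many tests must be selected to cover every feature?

B2 and B3 together: B2 ∪ B3 = {R1, R2, R3, R4, R5, R6, R7, R8} — every feature is covered.
No single test has all 8 features (the largest, B7, has 7), so 2 is optimal.

2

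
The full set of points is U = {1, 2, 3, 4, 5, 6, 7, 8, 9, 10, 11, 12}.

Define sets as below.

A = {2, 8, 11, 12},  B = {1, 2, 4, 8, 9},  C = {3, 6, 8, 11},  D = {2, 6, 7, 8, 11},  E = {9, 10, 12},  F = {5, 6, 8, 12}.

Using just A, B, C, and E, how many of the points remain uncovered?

Union of A, B, C, E = {1, 2, 3, 4, 6, 8, 9, 10, 11, 12}.
Not covered: 5, 7 — 2 points.

2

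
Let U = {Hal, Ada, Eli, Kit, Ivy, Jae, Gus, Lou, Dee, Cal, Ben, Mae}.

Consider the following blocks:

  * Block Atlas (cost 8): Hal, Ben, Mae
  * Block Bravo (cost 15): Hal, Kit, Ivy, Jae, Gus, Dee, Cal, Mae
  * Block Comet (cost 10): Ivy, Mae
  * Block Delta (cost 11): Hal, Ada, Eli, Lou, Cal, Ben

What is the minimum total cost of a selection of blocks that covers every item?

26

Bravo, Delta together cover every item (Bravo ∪ Delta = {Hal, Ada, Eli, Kit, Ivy, Jae, Gus, Lou, Dee, Cal, Ben, Mae}); total cost 15 + 11 = 26.
No covering selection has total cost below 26.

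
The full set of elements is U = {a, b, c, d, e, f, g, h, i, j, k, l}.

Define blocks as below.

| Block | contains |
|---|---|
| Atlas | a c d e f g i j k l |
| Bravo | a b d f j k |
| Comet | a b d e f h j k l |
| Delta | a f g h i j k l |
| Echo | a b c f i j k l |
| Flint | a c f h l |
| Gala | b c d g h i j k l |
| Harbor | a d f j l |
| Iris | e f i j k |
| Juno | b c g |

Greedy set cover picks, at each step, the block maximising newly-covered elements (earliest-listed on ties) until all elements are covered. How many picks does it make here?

Greedy: pick Atlas (covers 10 new) → pick Comet (covers 2 new). Total picks: 2.

2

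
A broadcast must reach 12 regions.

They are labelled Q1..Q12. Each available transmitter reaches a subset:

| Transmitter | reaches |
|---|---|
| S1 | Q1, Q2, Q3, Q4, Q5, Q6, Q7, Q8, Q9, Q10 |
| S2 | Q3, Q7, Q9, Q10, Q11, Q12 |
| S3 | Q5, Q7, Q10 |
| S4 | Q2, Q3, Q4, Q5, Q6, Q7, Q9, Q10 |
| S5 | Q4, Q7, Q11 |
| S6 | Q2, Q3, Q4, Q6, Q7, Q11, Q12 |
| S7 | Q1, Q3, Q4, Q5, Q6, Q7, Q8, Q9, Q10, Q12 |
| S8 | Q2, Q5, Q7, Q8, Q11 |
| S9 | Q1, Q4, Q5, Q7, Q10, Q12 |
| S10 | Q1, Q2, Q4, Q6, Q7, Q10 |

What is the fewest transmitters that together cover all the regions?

2

S1 and S6 together: S1 ∪ S6 = {Q1, Q2, Q3, Q4, Q5, Q6, Q7, Q8, Q9, Q10, Q11, Q12} — every region is covered.
No single transmitter has all 12 regions (the largest, S1, has 10), so 2 is optimal.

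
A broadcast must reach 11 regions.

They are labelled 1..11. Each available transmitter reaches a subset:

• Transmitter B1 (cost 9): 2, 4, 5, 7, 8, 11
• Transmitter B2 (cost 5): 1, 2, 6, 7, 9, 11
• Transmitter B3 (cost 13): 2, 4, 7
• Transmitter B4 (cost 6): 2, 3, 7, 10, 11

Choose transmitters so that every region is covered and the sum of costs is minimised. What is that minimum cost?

20

B1, B2, B4 together cover every region (B1 ∪ B2 ∪ B4 = {1, 2, 3, 4, 5, 6, 7, 8, 9, 10, 11}); total cost 9 + 5 + 6 = 20.
No covering selection has total cost below 20.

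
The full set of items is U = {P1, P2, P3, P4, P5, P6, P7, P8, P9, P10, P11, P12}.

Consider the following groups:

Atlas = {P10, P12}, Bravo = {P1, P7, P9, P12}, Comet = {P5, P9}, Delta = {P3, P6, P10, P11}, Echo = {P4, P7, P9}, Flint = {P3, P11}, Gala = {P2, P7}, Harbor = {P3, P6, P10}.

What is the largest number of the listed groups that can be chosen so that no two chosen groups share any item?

4

Atlas, Comet, Flint, Gala are pairwise disjoint (Atlas={P10,P12}; Comet={P5,P9}; Flint={P3,P11}; Gala={P2,P7}).
Every remaining group overlaps one of these, and no 5 of the listed groups are pairwise disjoint, so 4 is the maximum.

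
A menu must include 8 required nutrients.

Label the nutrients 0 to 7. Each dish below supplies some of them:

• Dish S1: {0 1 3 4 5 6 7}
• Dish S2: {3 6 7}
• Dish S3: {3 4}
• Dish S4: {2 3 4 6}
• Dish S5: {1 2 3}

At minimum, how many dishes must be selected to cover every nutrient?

2

S1 and S5 together: S1 ∪ S5 = {0, 1, 2, 3, 4, 5, 6, 7} — every nutrient is covered.
No single dish has all 8 nutrients (the largest, S1, has 7), so 2 is optimal.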